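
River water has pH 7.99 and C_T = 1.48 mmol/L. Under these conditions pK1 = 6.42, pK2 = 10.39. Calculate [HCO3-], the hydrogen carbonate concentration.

α₁ = 1 / (1 + [H⁺]/K1 + K2/[H⁺]) = 1 / (1 + 10^-1.57 + 10^-2.40)
   = 1 / (1 + 0.026915 + 0.0039811) = 1/1.0309 = 0.9700
[HCO3⁻] = α₁ × DIC = 0.9700 × 1.48 = 1.44 mmol/L

[HCO3⁻] = 1.44 mmol/L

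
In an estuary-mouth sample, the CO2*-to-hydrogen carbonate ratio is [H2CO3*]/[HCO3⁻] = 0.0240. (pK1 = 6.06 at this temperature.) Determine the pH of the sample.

pH = 7.68

From K1 = [H⁺][HCO3⁻]/[H2CO3*]:  pH = pK1 − log₁₀([H2CO3*]/[HCO3⁻])
log₁₀(0.0240) = -1.620
pH = 6.06 − (-1.620) = 7.68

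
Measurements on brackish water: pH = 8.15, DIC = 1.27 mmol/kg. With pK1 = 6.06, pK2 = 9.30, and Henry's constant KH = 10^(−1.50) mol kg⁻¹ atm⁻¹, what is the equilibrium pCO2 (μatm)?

α₀ = 1 / (1 + K1/[H⁺] + K1K2/[H⁺]²) = 1 / (1 + 10^+2.09 + 10^+0.94)
   = 1 / (1 + 123.03 + 8.7096) = 1/132.74 = 0.007534
[CO2*] = α₀ × DIC = 0.007534 × 1.27 = 0.009568 mmol/kg = 9.568 μmol/kg
pCO2 = [CO2*]/KH = 9.568×10^-6 / 3.162×10^-2 = 303 μatm

pCO2 = 303 μatm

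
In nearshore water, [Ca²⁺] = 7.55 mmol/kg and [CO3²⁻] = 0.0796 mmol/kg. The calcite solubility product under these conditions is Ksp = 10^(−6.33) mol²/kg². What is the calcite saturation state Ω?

Ω = 1.28

Ksp = 10^(−6.33) = 4.677×10^-7
Ω = [Ca²⁺][CO3²⁻]/Ksp = (7.55×10^-3)(0.0796×10^-3) / 4.677×10^-7 = 1.28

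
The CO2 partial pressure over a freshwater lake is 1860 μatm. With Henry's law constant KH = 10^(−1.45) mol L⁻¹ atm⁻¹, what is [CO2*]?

KH = 10^(−1.45) = 3.548×10^-2 mol L⁻¹ atm⁻¹
[CO2*] = KH · pCO2 = 3.548×10^-2 × 1860×10^-6 atm = 6.60×10^-5 mol/L

[CO2*] = 66.0 μmol/L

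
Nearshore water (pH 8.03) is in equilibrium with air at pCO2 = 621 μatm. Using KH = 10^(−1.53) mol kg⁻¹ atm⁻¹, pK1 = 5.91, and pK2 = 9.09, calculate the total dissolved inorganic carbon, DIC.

DIC = 2.64 mmol/kg

[CO2*] = KH · pCO2 = 10^(−1.53) × 621×10^-6 = 1.833×10^-5 mol/kg
α₀ = 1/(1 + K1/[H⁺] + K1K2/[H⁺]²) = 1/(1 + 10^+2.12 + 10^+1.06) = 0.006930
DIC = [CO2*]/α₀ = 1.833×10^-5 / 0.006930 = 2.64 mmol/kg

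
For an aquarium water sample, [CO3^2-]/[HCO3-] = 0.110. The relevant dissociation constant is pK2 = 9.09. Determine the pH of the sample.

pH = 8.13

From K2 = [H⁺][CO3^2-]/[HCO3-]:  pH = pK2 + log₁₀([CO3^2-]/[HCO3-])
log₁₀(0.110) = -0.959
pH = 9.09 + (-0.959) = 8.13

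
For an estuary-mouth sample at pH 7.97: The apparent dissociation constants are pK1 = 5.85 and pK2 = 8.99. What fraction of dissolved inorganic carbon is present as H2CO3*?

α₀ = 1 / (1 + K1/[H⁺] + K1K2/[H⁺]²) = 1 / (1 + 10^+2.12 + 10^+1.10)
   = 1 / (1 + 131.83 + 12.589) = 1/145.41 = 0.006877

α₀ = 0.00688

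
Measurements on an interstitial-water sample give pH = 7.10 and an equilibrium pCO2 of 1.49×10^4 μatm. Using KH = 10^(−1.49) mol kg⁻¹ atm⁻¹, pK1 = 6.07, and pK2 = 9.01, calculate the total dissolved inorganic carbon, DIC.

DIC = 5.71 mmol/kg

[CO2*] = KH · pCO2 = 10^(−1.49) × 1.49×10^4×10^-6 = 4.822×10^-4 mol/kg
α₀ = 1/(1 + K1/[H⁺] + K1K2/[H⁺]²) = 1/(1 + 10^+1.03 + 10^-0.88) = 0.08441
DIC = [CO2*]/α₀ = 4.822×10^-4 / 0.08441 = 5.71 mmol/kg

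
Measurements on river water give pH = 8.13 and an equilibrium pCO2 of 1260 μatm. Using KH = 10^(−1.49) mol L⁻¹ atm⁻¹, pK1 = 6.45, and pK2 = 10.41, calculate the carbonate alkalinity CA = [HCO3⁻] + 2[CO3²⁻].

CA = 1.97 mmol/L

[CO2*] = KH · pCO2 = 10^(−1.49) × 1260×10^-6 = 4.077×10^-5 mol/L
α₀ = 1/(1 + K1/[H⁺] + K1K2/[H⁺]²) = 1/(1 + 10^+1.68 + 10^-0.60) = 0.02036
DIC = [CO2*]/α₀ = 4.077×10^-5 / 0.02036 = 2.003 mmol/L
CA = (α₁ + 2α₂)·DIC = (0.9745 + 2×0.005114) × 2.003 = 1.97 mmol/L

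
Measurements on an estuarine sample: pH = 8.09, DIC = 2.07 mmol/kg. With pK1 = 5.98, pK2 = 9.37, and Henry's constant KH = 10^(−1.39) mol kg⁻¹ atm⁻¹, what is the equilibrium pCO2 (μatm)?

α₀ = 1 / (1 + K1/[H⁺] + K1K2/[H⁺]²) = 1 / (1 + 10^+2.11 + 10^+0.83)
   = 1 / (1 + 128.82 + 6.7608) = 1/136.59 = 0.007321
[CO2*] = α₀ × DIC = 0.007321 × 2.07 = 0.01516 mmol/kg = 15.16 μmol/kg
pCO2 = [CO2*]/KH = 1.516×10^-5 / 4.074×10^-2 = 372 μatm

pCO2 = 372 μatm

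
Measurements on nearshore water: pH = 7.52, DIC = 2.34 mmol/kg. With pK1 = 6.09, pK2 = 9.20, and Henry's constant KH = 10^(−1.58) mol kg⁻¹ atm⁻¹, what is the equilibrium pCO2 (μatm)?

α₀ = 1 / (1 + K1/[H⁺] + K1K2/[H⁺]²) = 1 / (1 + 10^+1.43 + 10^-0.25)
   = 1 / (1 + 26.915 + 0.56234) = 1/28.478 = 0.03512
[CO2*] = α₀ × DIC = 0.03512 × 2.34 = 0.08217 mmol/kg
pCO2 = [CO2*]/KH = 8.217×10^-5 / 2.630×10^-2 = 3120 μatm

pCO2 = 3120 μatm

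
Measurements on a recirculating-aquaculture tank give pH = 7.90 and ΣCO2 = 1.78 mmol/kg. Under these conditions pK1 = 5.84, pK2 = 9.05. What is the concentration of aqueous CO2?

α₀ = 1 / (1 + K1/[H⁺] + K1K2/[H⁺]²) = 1 / (1 + 10^+2.06 + 10^+0.91)
   = 1 / (1 + 114.82 + 8.1283) = 1/123.94 = 0.008068
[CO2*] = α₀ × DIC = 0.008068 × 1.78 = 0.0144 mmol/kg = 14.4 μmol/kg

[CO2*] = 14.4 μmol/kg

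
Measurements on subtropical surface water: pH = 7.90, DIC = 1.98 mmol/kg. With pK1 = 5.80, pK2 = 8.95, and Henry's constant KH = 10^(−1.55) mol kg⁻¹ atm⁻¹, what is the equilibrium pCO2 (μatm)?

α₀ = 1 / (1 + K1/[H⁺] + K1K2/[H⁺]²) = 1 / (1 + 10^+2.10 + 10^+1.05)
   = 1 / (1 + 125.89 + 11.220) = 1/138.11 = 0.007240
[CO2*] = α₀ × DIC = 0.007240 × 1.98 = 0.01434 mmol/kg = 14.34 μmol/kg
pCO2 = [CO2*]/KH = 1.434×10^-5 / 2.818×10^-2 = 509 μatm

pCO2 = 509 μatm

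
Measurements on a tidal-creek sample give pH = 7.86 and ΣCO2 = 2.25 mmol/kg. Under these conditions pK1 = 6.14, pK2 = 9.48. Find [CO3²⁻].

α₂ = 1 / (1 + [H⁺]/K2 + [H⁺]²/(K1K2)) = 1 / (1 + 10^+1.62 + 10^-0.10)
   = 1 / (1 + 41.687 + 0.79433) = 1/43.481 = 0.02300
[CO3²⁻] = α₂ × DIC = 0.02300 × 2.25 = 0.0517 mmol/kg

[CO3²⁻] = 0.0517 mmol/kg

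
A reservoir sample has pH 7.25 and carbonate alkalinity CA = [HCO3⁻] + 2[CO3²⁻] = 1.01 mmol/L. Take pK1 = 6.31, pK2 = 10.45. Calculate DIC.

DIC = 1.13 mmol/L

CA = [HCO3⁻] + 2[CO3²⁻] = (α₁ + 2α₂)·DIC
At pH 7.25: [H⁺]/K1 = 10^-0.94 = 0.11482, K2/[H⁺] = 10^-3.20 = 0.00063096
α₁ = 1/(1 + 0.11482 + 0.00063096) = 1/1.1154 = 0.8965; α₂ = α₁·K2/[H⁺] = 0.0005657
α₁ + 2α₂ = 0.8976
DIC = CA / (α₁ + 2α₂) = 1.01 / 0.8976 = 1.13 mmol/L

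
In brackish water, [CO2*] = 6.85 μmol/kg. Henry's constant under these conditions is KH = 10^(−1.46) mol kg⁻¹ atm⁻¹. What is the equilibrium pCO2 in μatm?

pCO2 = 198 μatm

KH = 10^(−1.46) = 3.467×10^-2 mol kg⁻¹ atm⁻¹
pCO2 = [CO2*]/KH = 6.85×10^-6 / 3.467×10^-2 = 1.98×10^-4 atm = 198 μatm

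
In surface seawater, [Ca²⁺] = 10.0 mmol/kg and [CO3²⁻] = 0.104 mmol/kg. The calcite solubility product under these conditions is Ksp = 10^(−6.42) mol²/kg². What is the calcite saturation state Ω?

Ω = 2.74

Ksp = 10^(−6.42) = 3.802×10^-7
Ω = [Ca²⁺][CO3²⁻]/Ksp = (10.0×10^-3)(0.104×10^-3) / 3.802×10^-7 = 2.74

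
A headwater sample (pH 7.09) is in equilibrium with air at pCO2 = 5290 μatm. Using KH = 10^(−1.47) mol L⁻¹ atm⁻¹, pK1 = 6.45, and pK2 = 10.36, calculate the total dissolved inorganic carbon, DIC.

DIC = 0.962 mmol/L

[CO2*] = KH · pCO2 = 10^(−1.47) × 5290×10^-6 = 1.792×10^-4 mol/L
α₀ = 1/(1 + K1/[H⁺] + K1K2/[H⁺]²) = 1/(1 + 10^+0.64 + 10^-2.63) = 0.1863
DIC = [CO2*]/α₀ = 1.792×10^-4 / 0.1863 = 0.962 mmol/L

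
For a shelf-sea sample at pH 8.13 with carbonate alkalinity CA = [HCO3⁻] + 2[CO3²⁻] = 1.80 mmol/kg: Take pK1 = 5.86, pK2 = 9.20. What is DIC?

DIC = 1.68 mmol/kg

CA = [HCO3⁻] + 2[CO3²⁻] = (α₁ + 2α₂)·DIC
At pH 8.13: [H⁺]/K1 = 10^-2.27 = 0.0053703, K2/[H⁺] = 10^-1.07 = 0.085114
α₁ = 1/(1 + 0.0053703 + 0.085114) = 1/1.0905 = 0.9170; α₂ = α₁·K2/[H⁺] = 0.07805
α₁ + 2α₂ = 1.0731
DIC = CA / (α₁ + 2α₂) = 1.80 / 1.0731 = 1.68 mmol/kg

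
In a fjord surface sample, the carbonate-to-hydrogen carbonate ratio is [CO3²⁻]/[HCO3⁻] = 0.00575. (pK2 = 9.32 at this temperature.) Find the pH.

pH = 7.08

From K2 = [H⁺][CO3²⁻]/[HCO3⁻]:  pH = pK2 + log₁₀([CO3²⁻]/[HCO3⁻])
log₁₀(0.00575) = -2.240
pH = 9.32 + (-2.240) = 7.08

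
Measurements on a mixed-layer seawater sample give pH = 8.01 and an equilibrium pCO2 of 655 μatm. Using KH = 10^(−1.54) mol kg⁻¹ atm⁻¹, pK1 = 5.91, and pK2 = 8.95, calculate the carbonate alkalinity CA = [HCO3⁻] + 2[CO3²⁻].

[CO2*] = KH · pCO2 = 10^(−1.54) × 655×10^-6 = 1.889×10^-5 mol/kg
α₀ = 1/(1 + K1/[H⁺] + K1K2/[H⁺]²) = 1/(1 + 10^+2.10 + 10^+1.16) = 0.007075
DIC = [CO2*]/α₀ = 1.889×10^-5 / 0.007075 = 2.670 mmol/kg
CA = (α₁ + 2α₂)·DIC = (0.8907 + 2×0.1023) × 2.670 = 2.92 mmol/kg

CA = 2.92 mmol/kg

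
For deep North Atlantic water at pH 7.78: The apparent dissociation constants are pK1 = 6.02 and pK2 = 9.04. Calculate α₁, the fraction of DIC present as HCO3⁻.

α₁ = 1 / (1 + [H⁺]/K1 + K2/[H⁺]) = 1 / (1 + 10^-1.76 + 10^-1.26)
   = 1 / (1 + 0.017378 + 0.054954) = 1/1.0723 = 0.9325

α₁ = 0.933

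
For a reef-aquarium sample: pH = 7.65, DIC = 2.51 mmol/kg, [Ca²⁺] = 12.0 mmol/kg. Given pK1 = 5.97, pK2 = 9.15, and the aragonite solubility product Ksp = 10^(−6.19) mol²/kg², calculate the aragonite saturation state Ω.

Ω = 1.40

α₂ = 1 / (1 + [H⁺]/K2 + [H⁺]²/(K1K2)) = 1 / (1 + 10^+1.50 + 10^-0.18)
   = 1 / (1 + 31.623 + 0.66069) = 1/33.283 = 0.03004
[CO3²⁻] = α₂ × DIC = 0.03004 × 2.51 = 0.07541 mmol/kg
Ksp = 10^(−6.19) = 6.457×10^-7
Ω = [Ca²⁺][CO3²⁻]/Ksp = (12.0×10^-3)(7.541×10^-5) / 6.457×10^-7 = 1.40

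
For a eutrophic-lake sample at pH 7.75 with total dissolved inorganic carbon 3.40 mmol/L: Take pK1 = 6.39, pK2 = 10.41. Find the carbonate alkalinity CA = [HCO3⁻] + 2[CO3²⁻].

CA = [HCO3⁻] + 2[CO3²⁻] = (α₁ + 2α₂)·DIC
At pH 7.75: [H⁺]/K1 = 10^-1.36 = 0.043652, K2/[H⁺] = 10^-2.66 = 0.0021878
α₁ = 1/(1 + 0.043652 + 0.0021878) = 1/1.0458 = 0.9562; α₂ = α₁·K2/[H⁺] = 0.002092
α₁ + 2α₂ = 0.9604
CA = 0.9604 × 3.40 = 3.27 mmol/L

CA = 3.27 mmol/L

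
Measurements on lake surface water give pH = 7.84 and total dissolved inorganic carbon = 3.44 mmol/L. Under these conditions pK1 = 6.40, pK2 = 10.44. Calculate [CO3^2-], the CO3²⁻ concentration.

α₂ = 1 / (1 + [H⁺]/K2 + [H⁺]²/(K1K2)) = 1 / (1 + 10^+2.60 + 10^+1.16)
   = 1 / (1 + 398.11 + 14.454) = 1/413.56 = 0.002418
[CO3²⁻] = α₂ × DIC = 0.002418 × 3.44 = 0.00832 mmol/L = 8.32 μmol/L

[CO3²⁻] = 8.32 μmol/L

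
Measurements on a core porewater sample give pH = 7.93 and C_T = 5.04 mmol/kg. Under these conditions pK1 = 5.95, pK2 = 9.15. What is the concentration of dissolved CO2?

α₀ = 1 / (1 + K1/[H⁺] + K1K2/[H⁺]²) = 1 / (1 + 10^+1.98 + 10^+0.76)
   = 1 / (1 + 95.499 + 5.7544) = 1/102.25 = 0.009780
[CO2*] = α₀ × DIC = 0.009780 × 5.04 = 0.0493 mmol/kg

[CO2*] = 0.0493 mmol/kg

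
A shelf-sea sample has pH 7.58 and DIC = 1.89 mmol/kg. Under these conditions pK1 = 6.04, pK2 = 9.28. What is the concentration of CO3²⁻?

α₂ = 1 / (1 + [H⁺]/K2 + [H⁺]²/(K1K2)) = 1 / (1 + 10^+1.70 + 10^+0.16)
   = 1 / (1 + 50.119 + 1.4454) = 1/52.564 = 0.01902
[CO3²⁻] = α₂ × DIC = 0.01902 × 1.89 = 0.0360 mmol/kg

[CO3²⁻] = 0.0360 mmol/kg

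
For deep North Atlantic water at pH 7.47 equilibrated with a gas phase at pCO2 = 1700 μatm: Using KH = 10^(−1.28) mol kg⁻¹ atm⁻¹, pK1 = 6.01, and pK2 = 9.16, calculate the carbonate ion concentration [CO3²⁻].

[CO3²⁻] = 0.0525 mmol/kg

[CO2*] = KH · pCO2 = 10^(−1.28) × 1700×10^-6 = 8.922×10^-5 mol/kg
α₀ = 1/(1 + K1/[H⁺] + K1K2/[H⁺]²) = 1/(1 + 10^+1.46 + 10^-0.23) = 0.03286
DIC = [CO2*]/α₀ = 8.922×10^-5 / 0.03286 = 2.715 mmol/kg
[CO3²⁻] = α₂·DIC; α₂ = 0.01935, so [CO3²⁻] = 0.01935 × 2.715 = 0.0525 mmol/kg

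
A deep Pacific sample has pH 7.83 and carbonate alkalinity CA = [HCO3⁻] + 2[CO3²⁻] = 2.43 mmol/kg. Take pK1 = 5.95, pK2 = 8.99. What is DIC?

CA = [HCO3⁻] + 2[CO3²⁻] = (α₁ + 2α₂)·DIC
At pH 7.83: [H⁺]/K1 = 10^-1.88 = 0.013183, K2/[H⁺] = 10^-1.16 = 0.069183
α₁ = 1/(1 + 0.013183 + 0.069183) = 1/1.0824 = 0.9239; α₂ = α₁·K2/[H⁺] = 0.06392
α₁ + 2α₂ = 1.0517
DIC = CA / (α₁ + 2α₂) = 2.43 / 1.0517 = 2.31 mmol/kg

DIC = 2.31 mmol/kg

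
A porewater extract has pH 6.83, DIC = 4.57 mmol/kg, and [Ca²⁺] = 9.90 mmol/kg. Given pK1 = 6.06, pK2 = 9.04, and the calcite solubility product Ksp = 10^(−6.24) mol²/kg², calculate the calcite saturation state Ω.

Ω = 0.412

α₂ = 1 / (1 + [H⁺]/K2 + [H⁺]²/(K1K2)) = 1 / (1 + 10^+2.21 + 10^+1.44)
   = 1 / (1 + 162.18 + 27.542) = 1/190.72 = 0.005243
[CO3²⁻] = α₂ × DIC = 0.005243 × 4.57 = 0.02396 mmol/kg
Ksp = 10^(−6.24) = 5.754×10^-7
Ω = [Ca²⁺][CO3²⁻]/Ksp = (9.90×10^-3)(2.396×10^-5) / 5.754×10^-7 = 0.412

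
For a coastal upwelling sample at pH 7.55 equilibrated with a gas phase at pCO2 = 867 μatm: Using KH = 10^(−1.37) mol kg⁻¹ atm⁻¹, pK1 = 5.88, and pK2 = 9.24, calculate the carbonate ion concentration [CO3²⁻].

[CO3²⁻] = 0.0353 mmol/kg

[CO2*] = KH · pCO2 = 10^(−1.37) × 867×10^-6 = 3.698×10^-5 mol/kg
α₀ = 1/(1 + K1/[H⁺] + K1K2/[H⁺]²) = 1/(1 + 10^+1.67 + 10^-0.02) = 0.02052
DIC = [CO2*]/α₀ = 3.698×10^-5 / 0.02052 = 1.802 mmol/kg
[CO3²⁻] = α₂·DIC; α₂ = 0.01960, so [CO3²⁻] = 0.01960 × 1.802 = 0.0353 mmol/kg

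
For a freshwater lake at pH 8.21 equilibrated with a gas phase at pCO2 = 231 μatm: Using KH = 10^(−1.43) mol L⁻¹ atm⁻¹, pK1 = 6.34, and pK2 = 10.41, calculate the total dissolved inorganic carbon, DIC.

[CO2*] = KH · pCO2 = 10^(−1.43) × 231×10^-6 = 8.582×10^-6 mol/L
α₀ = 1/(1 + K1/[H⁺] + K1K2/[H⁺]²) = 1/(1 + 10^+1.87 + 10^-0.33) = 0.01323
DIC = [CO2*]/α₀ = 8.582×10^-6 / 0.01323 = 0.649 mmol/L

DIC = 0.649 mmol/L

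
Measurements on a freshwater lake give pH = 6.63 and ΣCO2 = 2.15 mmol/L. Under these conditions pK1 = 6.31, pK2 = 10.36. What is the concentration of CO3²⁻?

α₂ = 1 / (1 + [H⁺]/K2 + [H⁺]²/(K1K2)) = 1 / (1 + 10^+3.73 + 10^+3.41)
   = 1 / (1 + 5370.3 + 2570.4) = 1/7941.7 = 0.0001259
[CO3²⁻] = α₂ × DIC = 0.0001259 × 2.15 = 0.000271 mmol/L = 0.271 μmol/L

[CO3²⁻] = 0.271 μmol/L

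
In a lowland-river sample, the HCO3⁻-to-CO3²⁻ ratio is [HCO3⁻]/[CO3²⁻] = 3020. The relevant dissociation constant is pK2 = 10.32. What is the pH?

pH = 6.84

From K2 = [H⁺][CO3²⁻]/[HCO3⁻]:  pH = pK2 − log₁₀([HCO3⁻]/[CO3²⁻])
log₁₀(3020) = +3.480
pH = 10.32 − (+3.480) = 6.84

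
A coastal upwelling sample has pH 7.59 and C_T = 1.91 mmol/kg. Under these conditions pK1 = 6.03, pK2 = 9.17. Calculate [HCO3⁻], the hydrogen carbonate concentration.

α₁ = 1 / (1 + [H⁺]/K1 + K2/[H⁺]) = 1 / (1 + 10^-1.56 + 10^-1.58)
   = 1 / (1 + 0.027542 + 0.026303) = 1/1.0538 = 0.9489
[HCO3⁻] = α₁ × DIC = 0.9489 × 1.91 = 1.81 mmol/kg

[HCO3⁻] = 1.81 mmol/kg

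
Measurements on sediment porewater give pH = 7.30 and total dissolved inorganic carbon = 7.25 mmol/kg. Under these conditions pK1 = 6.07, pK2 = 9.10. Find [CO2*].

α₀ = 1 / (1 + K1/[H⁺] + K1K2/[H⁺]²) = 1 / (1 + 10^+1.23 + 10^-0.57)
   = 1 / (1 + 16.982 + 0.26915) = 1/18.252 = 0.05479
[CO2*] = α₀ × DIC = 0.05479 × 7.25 = 0.397 mmol/kg

[CO2*] = 0.397 mmol/kg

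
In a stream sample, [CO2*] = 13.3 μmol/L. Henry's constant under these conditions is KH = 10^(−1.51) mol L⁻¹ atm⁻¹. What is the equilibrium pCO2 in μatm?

pCO2 = 430 μatm

KH = 10^(−1.51) = 3.090×10^-2 mol L⁻¹ atm⁻¹
pCO2 = [CO2*]/KH = 13.3×10^-6 / 3.090×10^-2 = 4.30×10^-4 atm = 430 μatm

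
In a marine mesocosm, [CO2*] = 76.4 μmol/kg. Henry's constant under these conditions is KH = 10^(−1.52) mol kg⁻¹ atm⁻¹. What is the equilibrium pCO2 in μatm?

KH = 10^(−1.52) = 3.020×10^-2 mol kg⁻¹ atm⁻¹
pCO2 = [CO2*]/KH = 76.4×10^-6 / 3.020×10^-2 = 2.53×10^-3 atm = 2530 μatm

pCO2 = 2530 μatm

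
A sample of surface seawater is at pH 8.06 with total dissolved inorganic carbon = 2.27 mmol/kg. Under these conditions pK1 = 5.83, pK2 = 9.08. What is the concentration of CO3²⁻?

[CO3²⁻] = 0.197 mmol/kg

α₂ = 1 / (1 + [H⁺]/K2 + [H⁺]²/(K1K2)) = 1 / (1 + 10^+1.02 + 10^-1.21)
   = 1 / (1 + 10.471 + 0.061660) = 1/11.533 = 0.08671
[CO3²⁻] = α₂ × DIC = 0.08671 × 2.27 = 0.197 mmol/kg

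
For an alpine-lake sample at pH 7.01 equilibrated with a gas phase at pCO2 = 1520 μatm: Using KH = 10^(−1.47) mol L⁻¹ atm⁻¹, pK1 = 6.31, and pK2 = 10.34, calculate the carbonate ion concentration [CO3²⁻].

[CO2*] = KH · pCO2 = 10^(−1.47) × 1520×10^-6 = 5.150×10^-5 mol/L
α₀ = 1/(1 + K1/[H⁺] + K1K2/[H⁺]²) = 1/(1 + 10^+0.70 + 10^-2.63) = 0.1663
DIC = [CO2*]/α₀ = 5.150×10^-5 / 0.1663 = 0.3098 mmol/L
[CO3²⁻] = α₂·DIC; α₂ = 0.0003898, so [CO3²⁻] = 0.0003898 × 0.3098 = 0.000121 mmol/L = 0.121 μmol/L

[CO3²⁻] = 0.121 μmol/L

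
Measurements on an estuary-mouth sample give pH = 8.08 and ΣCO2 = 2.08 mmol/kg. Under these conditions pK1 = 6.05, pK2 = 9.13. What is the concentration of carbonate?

[CO3²⁻] = 0.169 mmol/kg

α₂ = 1 / (1 + [H⁺]/K2 + [H⁺]²/(K1K2)) = 1 / (1 + 10^+1.05 + 10^-0.98)
   = 1 / (1 + 11.220 + 0.10471) = 1/12.325 = 0.08114
[CO3²⁻] = α₂ × DIC = 0.08114 × 2.08 = 0.169 mmol/kg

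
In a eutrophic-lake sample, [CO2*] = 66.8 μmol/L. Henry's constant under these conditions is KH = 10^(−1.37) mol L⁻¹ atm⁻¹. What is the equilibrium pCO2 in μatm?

pCO2 = 1570 μatm

KH = 10^(−1.37) = 4.266×10^-2 mol L⁻¹ atm⁻¹
pCO2 = [CO2*]/KH = 66.8×10^-6 / 4.266×10^-2 = 1.57×10^-3 atm = 1570 μatm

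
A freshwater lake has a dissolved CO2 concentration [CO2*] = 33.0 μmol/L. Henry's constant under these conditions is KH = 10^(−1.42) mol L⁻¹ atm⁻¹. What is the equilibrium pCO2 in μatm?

KH = 10^(−1.42) = 3.802×10^-2 mol L⁻¹ atm⁻¹
pCO2 = [CO2*]/KH = 33.0×10^-6 / 3.802×10^-2 = 8.68×10^-4 atm = 868 μatm

pCO2 = 868 μatm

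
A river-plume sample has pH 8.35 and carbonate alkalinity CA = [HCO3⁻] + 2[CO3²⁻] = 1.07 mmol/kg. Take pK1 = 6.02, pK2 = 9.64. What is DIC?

CA = [HCO3⁻] + 2[CO3²⁻] = (α₁ + 2α₂)·DIC
At pH 8.35: [H⁺]/K1 = 10^-2.33 = 0.0046774, K2/[H⁺] = 10^-1.29 = 0.051286
α₁ = 1/(1 + 0.0046774 + 0.051286) = 1/1.0560 = 0.9470; α₂ = α₁·K2/[H⁺] = 0.04857
α₁ + 2α₂ = 1.0441
DIC = CA / (α₁ + 2α₂) = 1.07 / 1.0441 = 1.02 mmol/kg

DIC = 1.02 mmol/kg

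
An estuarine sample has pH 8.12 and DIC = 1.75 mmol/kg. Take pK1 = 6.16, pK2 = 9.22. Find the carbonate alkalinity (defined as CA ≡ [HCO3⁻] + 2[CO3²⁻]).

CA = 1.86 mmol/kg

CA = [HCO3⁻] + 2[CO3²⁻] = (α₁ + 2α₂)·DIC
At pH 8.12: [H⁺]/K1 = 10^-1.96 = 0.010965, K2/[H⁺] = 10^-1.10 = 0.079433
α₁ = 1/(1 + 0.010965 + 0.079433) = 1/1.0904 = 0.9171; α₂ = α₁·K2/[H⁺] = 0.07285
α₁ + 2α₂ = 1.0628
CA = 1.0628 × 1.75 = 1.86 mmol/kg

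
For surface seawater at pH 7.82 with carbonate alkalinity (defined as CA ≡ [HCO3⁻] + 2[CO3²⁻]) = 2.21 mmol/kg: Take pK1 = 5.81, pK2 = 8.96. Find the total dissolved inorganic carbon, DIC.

DIC = 2.09 mmol/kg

CA = [HCO3⁻] + 2[CO3²⁻] = (α₁ + 2α₂)·DIC
At pH 7.82: [H⁺]/K1 = 10^-2.01 = 0.0097724, K2/[H⁺] = 10^-1.14 = 0.072444
α₁ = 1/(1 + 0.0097724 + 0.072444) = 1/1.0822 = 0.9240; α₂ = α₁·K2/[H⁺] = 0.06694
α₁ + 2α₂ = 1.0579
DIC = CA / (α₁ + 2α₂) = 2.21 / 1.0579 = 2.09 mmol/kg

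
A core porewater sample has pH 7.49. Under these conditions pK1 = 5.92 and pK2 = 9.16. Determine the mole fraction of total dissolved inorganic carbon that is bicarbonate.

α₁ = 1 / (1 + [H⁺]/K1 + K2/[H⁺]) = 1 / (1 + 10^-1.57 + 10^-1.67)
   = 1 / (1 + 0.026915 + 0.021380) = 1/1.0483 = 0.9539

α₁ = 0.954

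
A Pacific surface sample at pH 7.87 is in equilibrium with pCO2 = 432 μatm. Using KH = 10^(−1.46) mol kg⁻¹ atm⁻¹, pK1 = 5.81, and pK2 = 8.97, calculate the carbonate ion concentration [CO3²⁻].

[CO2*] = KH · pCO2 = 10^(−1.46) × 432×10^-6 = 1.498×10^-5 mol/kg
α₀ = 1/(1 + K1/[H⁺] + K1K2/[H⁺]²) = 1/(1 + 10^+2.06 + 10^+0.96) = 0.008004
DIC = [CO2*]/α₀ = 1.498×10^-5 / 0.008004 = 1.871 mmol/kg
[CO3²⁻] = α₂·DIC; α₂ = 0.07300, so [CO3²⁻] = 0.07300 × 1.871 = 0.137 mmol/kg

[CO3²⁻] = 0.137 mmol/kg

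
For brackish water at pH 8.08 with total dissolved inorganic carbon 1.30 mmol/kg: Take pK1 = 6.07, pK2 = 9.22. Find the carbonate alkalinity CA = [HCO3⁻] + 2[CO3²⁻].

CA = 1.38 mmol/kg

CA = [HCO3⁻] + 2[CO3²⁻] = (α₁ + 2α₂)·DIC
At pH 8.08: [H⁺]/K1 = 10^-2.01 = 0.0097724, K2/[H⁺] = 10^-1.14 = 0.072444
α₁ = 1/(1 + 0.0097724 + 0.072444) = 1/1.0822 = 0.9240; α₂ = α₁·K2/[H⁺] = 0.06694
α₁ + 2α₂ = 1.0579
CA = 1.0579 × 1.30 = 1.38 mmol/kg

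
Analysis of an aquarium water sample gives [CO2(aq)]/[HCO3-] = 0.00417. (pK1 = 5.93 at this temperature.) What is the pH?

From K1 = [H⁺][HCO3-]/[CO2(aq)]:  pH = pK1 − log₁₀([CO2(aq)]/[HCO3-])
log₁₀(0.00417) = -2.380
pH = 5.93 − (-2.380) = 8.31

pH = 8.31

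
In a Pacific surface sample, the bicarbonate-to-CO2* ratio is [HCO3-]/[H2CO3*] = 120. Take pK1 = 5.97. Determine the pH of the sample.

pH = 8.05

From K1 = [H⁺][HCO3-]/[H2CO3*]:  pH = pK1 + log₁₀([HCO3-]/[H2CO3*])
log₁₀(120) = +2.079
pH = 5.97 + (+2.079) = 8.05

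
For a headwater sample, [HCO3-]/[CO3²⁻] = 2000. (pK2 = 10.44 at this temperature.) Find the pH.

From K2 = [H⁺][CO3²⁻]/[HCO3-]:  pH = pK2 − log₁₀([HCO3-]/[CO3²⁻])
log₁₀(2000) = +3.301
pH = 10.44 − (+3.301) = 7.14

pH = 7.14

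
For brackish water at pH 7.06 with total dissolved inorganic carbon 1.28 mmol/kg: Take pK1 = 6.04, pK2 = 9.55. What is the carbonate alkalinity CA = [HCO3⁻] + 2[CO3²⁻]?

CA = 1.17 mmol/kg

CA = [HCO3⁻] + 2[CO3²⁻] = (α₁ + 2α₂)·DIC
At pH 7.06: [H⁺]/K1 = 10^-1.02 = 0.095499, K2/[H⁺] = 10^-2.49 = 0.0032359
α₁ = 1/(1 + 0.095499 + 0.0032359) = 1/1.0987 = 0.9101; α₂ = α₁·K2/[H⁺] = 0.002945
α₁ + 2α₂ = 0.9160
CA = 0.9160 × 1.28 = 1.17 mmol/kg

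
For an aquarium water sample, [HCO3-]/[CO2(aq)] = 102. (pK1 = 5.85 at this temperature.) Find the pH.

pH = 7.86

From K1 = [H⁺][HCO3-]/[CO2(aq)]:  pH = pK1 + log₁₀([HCO3-]/[CO2(aq)])
log₁₀(102) = +2.009
pH = 5.85 + (+2.009) = 7.86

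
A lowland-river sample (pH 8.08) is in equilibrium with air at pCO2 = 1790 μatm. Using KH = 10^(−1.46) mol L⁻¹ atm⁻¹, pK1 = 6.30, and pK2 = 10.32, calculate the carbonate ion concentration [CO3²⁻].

[CO3²⁻] = 0.0215 mmol/L

[CO2*] = KH · pCO2 = 10^(−1.46) × 1790×10^-6 = 6.207×10^-5 mol/L
α₀ = 1/(1 + K1/[H⁺] + K1K2/[H⁺]²) = 1/(1 + 10^+1.78 + 10^-0.46) = 0.01623
DIC = [CO2*]/α₀ = 6.207×10^-5 / 0.01623 = 3.823 mmol/L
[CO3²⁻] = α₂·DIC; α₂ = 0.005629, so [CO3²⁻] = 0.005629 × 3.823 = 0.0215 mmol/L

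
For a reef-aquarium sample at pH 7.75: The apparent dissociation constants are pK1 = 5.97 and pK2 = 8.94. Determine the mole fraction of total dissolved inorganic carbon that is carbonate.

α₂ = 1 / (1 + [H⁺]/K2 + [H⁺]²/(K1K2)) = 1 / (1 + 10^+1.19 + 10^-0.59)
   = 1 / (1 + 15.488 + 0.25704) = 1/16.745 = 0.05972

α₂ = 0.0597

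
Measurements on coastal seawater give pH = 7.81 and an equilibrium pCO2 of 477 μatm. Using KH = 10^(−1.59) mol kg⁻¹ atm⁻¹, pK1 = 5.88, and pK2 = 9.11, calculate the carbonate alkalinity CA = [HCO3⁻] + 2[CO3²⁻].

[CO2*] = KH · pCO2 = 10^(−1.59) × 477×10^-6 = 1.226×10^-5 mol/kg
α₀ = 1/(1 + K1/[H⁺] + K1K2/[H⁺]²) = 1/(1 + 10^+1.93 + 10^+0.63) = 0.01106
DIC = [CO2*]/α₀ = 1.226×10^-5 / 0.01106 = 1.108 mmol/kg
CA = (α₁ + 2α₂)·DIC = (0.9417 + 2×0.04720) × 1.108 = 1.15 mmol/kg

CA = 1.15 mmol/kg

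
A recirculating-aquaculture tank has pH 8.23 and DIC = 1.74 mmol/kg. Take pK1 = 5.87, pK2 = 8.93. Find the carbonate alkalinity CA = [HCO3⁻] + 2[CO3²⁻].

CA = [HCO3⁻] + 2[CO3²⁻] = (α₁ + 2α₂)·DIC
At pH 8.23: [H⁺]/K1 = 10^-2.36 = 0.0043652, K2/[H⁺] = 10^-0.70 = 0.19953
α₁ = 1/(1 + 0.0043652 + 0.19953) = 1/1.2039 = 0.8306; α₂ = α₁·K2/[H⁺] = 0.1657
α₁ + 2α₂ = 1.1621
CA = 1.1621 × 1.74 = 2.02 mmol/kg

CA = 2.02 mmol/kg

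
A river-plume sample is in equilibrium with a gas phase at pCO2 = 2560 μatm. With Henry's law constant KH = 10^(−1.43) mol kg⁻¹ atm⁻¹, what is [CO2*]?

[CO2*] = 95.1 μmol/kg

KH = 10^(−1.43) = 3.715×10^-2 mol kg⁻¹ atm⁻¹
[CO2*] = KH · pCO2 = 3.715×10^-2 × 2560×10^-6 atm = 9.51×10^-5 mol/kg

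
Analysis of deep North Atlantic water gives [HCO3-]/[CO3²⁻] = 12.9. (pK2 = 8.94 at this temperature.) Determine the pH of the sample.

pH = 7.83

From K2 = [H⁺][CO3²⁻]/[HCO3-]:  pH = pK2 − log₁₀([HCO3-]/[CO3²⁻])
log₁₀(12.9) = +1.111
pH = 8.94 − (+1.111) = 7.83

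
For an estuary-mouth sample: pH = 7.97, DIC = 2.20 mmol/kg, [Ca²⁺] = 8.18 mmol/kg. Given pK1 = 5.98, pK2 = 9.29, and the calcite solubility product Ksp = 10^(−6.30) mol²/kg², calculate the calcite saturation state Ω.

α₂ = 1 / (1 + [H⁺]/K2 + [H⁺]²/(K1K2)) = 1 / (1 + 10^+1.32 + 10^-0.67)
   = 1 / (1 + 20.893 + 0.21380) = 1/22.107 = 0.04524
[CO3²⁻] = α₂ × DIC = 0.04524 × 2.20 = 0.09952 mmol/kg
Ksp = 10^(−6.30) = 5.012×10^-7
Ω = [Ca²⁺][CO3²⁻]/Ksp = (8.18×10^-3)(9.952×10^-5) / 5.012×10^-7 = 1.62

Ω = 1.62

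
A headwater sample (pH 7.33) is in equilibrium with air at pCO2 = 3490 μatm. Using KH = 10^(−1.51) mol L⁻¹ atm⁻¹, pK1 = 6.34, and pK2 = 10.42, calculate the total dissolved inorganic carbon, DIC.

[CO2*] = KH · pCO2 = 10^(−1.51) × 3490×10^-6 = 1.079×10^-4 mol/L
α₀ = 1/(1 + K1/[H⁺] + K1K2/[H⁺]²) = 1/(1 + 10^+0.99 + 10^-2.10) = 0.09276
DIC = [CO2*]/α₀ = 1.079×10^-4 / 0.09276 = 1.16 mmol/L

DIC = 1.16 mmol/L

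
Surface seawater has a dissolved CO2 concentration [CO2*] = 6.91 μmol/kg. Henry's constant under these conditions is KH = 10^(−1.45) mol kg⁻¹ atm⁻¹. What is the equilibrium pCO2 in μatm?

KH = 10^(−1.45) = 3.548×10^-2 mol kg⁻¹ atm⁻¹
pCO2 = [CO2*]/KH = 6.91×10^-6 / 3.548×10^-2 = 1.95×10^-4 atm = 195 μatm

pCO2 = 195 μatm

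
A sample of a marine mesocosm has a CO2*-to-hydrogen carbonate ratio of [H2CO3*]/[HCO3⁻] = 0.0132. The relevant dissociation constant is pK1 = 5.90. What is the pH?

From K1 = [H⁺][HCO3⁻]/[H2CO3*]:  pH = pK1 − log₁₀([H2CO3*]/[HCO3⁻])
log₁₀(0.0132) = -1.879
pH = 5.90 − (-1.879) = 7.78

pH = 7.78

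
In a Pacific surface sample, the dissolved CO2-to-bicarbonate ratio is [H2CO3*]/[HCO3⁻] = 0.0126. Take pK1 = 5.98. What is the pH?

From K1 = [H⁺][HCO3⁻]/[H2CO3*]:  pH = pK1 − log₁₀([H2CO3*]/[HCO3⁻])
log₁₀(0.0126) = -1.900
pH = 5.98 − (-1.900) = 7.88

pH = 7.88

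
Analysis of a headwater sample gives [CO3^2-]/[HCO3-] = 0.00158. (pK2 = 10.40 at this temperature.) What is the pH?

From K2 = [H⁺][CO3^2-]/[HCO3-]:  pH = pK2 + log₁₀([CO3^2-]/[HCO3-])
log₁₀(0.00158) = -2.801
pH = 10.40 + (-2.801) = 7.60

pH = 7.60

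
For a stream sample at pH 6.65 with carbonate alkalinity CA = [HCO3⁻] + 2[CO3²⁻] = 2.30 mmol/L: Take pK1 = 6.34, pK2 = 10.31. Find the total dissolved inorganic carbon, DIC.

CA = [HCO3⁻] + 2[CO3²⁻] = (α₁ + 2α₂)·DIC
At pH 6.65: [H⁺]/K1 = 10^-0.31 = 0.48978, K2/[H⁺] = 10^-3.66 = 0.00021878
α₁ = 1/(1 + 0.48978 + 0.00021878) = 1/1.4900 = 0.6711; α₂ = α₁·K2/[H⁺] = 0.0001468
α₁ + 2α₂ = 0.6714
DIC = CA / (α₁ + 2α₂) = 2.30 / 0.6714 = 3.43 mmol/L

DIC = 3.43 mmol/L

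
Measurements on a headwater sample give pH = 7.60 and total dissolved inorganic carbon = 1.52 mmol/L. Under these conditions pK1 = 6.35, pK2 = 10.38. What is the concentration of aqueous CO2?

[CO2*] = 0.0808 mmol/L

α₀ = 1 / (1 + K1/[H⁺] + K1K2/[H⁺]²) = 1 / (1 + 10^+1.25 + 10^-1.53)
   = 1 / (1 + 17.783 + 0.029512) = 1/18.812 = 0.05316
[CO2*] = α₀ × DIC = 0.05316 × 1.52 = 0.0808 mmol/L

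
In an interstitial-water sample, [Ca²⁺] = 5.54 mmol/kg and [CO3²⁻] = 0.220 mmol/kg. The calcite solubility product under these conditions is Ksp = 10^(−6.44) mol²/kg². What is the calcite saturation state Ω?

Ksp = 10^(−6.44) = 3.631×10^-7
Ω = [Ca²⁺][CO3²⁻]/Ksp = (5.54×10^-3)(0.220×10^-3) / 3.631×10^-7 = 3.36

Ω = 3.36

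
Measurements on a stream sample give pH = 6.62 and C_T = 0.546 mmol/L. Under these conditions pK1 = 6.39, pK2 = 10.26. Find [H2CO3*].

α₀ = 1 / (1 + K1/[H⁺] + K1K2/[H⁺]²) = 1 / (1 + 10^+0.23 + 10^-3.41)
   = 1 / (1 + 1.6982 + 0.00038905) = 1/2.6986 = 0.3706
[CO2*] = α₀ × DIC = 0.3706 × 0.546 = 0.202 mmol/L

[CO2*] = 0.202 mmol/L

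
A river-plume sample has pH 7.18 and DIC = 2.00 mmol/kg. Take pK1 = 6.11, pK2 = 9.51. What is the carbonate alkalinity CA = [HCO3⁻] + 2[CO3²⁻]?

CA = 1.85 mmol/kg

CA = [HCO3⁻] + 2[CO3²⁻] = (α₁ + 2α₂)·DIC
At pH 7.18: [H⁺]/K1 = 10^-1.07 = 0.085114, K2/[H⁺] = 10^-2.33 = 0.0046774
α₁ = 1/(1 + 0.085114 + 0.0046774) = 1/1.0898 = 0.9176; α₂ = α₁·K2/[H⁺] = 0.004292
α₁ + 2α₂ = 0.9262
CA = 0.9262 × 2.00 = 1.85 mmol/kg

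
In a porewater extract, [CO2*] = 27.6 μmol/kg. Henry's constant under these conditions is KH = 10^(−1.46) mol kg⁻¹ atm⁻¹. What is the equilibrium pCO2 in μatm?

KH = 10^(−1.46) = 3.467×10^-2 mol kg⁻¹ atm⁻¹
pCO2 = [CO2*]/KH = 27.6×10^-6 / 3.467×10^-2 = 7.96×10^-4 atm = 796 μatm

pCO2 = 796 μatm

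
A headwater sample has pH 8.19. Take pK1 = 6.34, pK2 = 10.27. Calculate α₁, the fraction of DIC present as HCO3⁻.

α₁ = 1 / (1 + [H⁺]/K1 + K2/[H⁺]) = 1 / (1 + 10^-1.85 + 10^-2.08)
   = 1 / (1 + 0.014125 + 0.0083176) = 1/1.0224 = 0.9780

α₁ = 0.978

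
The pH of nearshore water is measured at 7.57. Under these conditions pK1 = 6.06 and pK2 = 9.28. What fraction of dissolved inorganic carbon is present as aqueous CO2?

α₀ = 1 / (1 + K1/[H⁺] + K1K2/[H⁺]²) = 1 / (1 + 10^+1.51 + 10^-0.20)
   = 1 / (1 + 32.359 + 0.63096) = 1/33.990 = 0.02942

α₀ = 0.0294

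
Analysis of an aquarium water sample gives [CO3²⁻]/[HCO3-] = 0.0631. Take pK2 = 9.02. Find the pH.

From K2 = [H⁺][CO3²⁻]/[HCO3-]:  pH = pK2 + log₁₀([CO3²⁻]/[HCO3-])
log₁₀(0.0631) = -1.200
pH = 9.02 + (-1.200) = 7.82

pH = 7.82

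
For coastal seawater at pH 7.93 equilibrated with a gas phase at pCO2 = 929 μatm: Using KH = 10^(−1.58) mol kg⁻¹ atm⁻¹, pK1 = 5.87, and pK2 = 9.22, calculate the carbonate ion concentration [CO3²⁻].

[CO3²⁻] = 0.144 mmol/kg

[CO2*] = KH · pCO2 = 10^(−1.58) × 929×10^-6 = 2.444×10^-5 mol/kg
α₀ = 1/(1 + K1/[H⁺] + K1K2/[H⁺]²) = 1/(1 + 10^+2.06 + 10^+0.77) = 0.008217
DIC = [CO2*]/α₀ = 2.444×10^-5 / 0.008217 = 2.974 mmol/kg
[CO3²⁻] = α₂·DIC; α₂ = 0.04838, so [CO3²⁻] = 0.04838 × 2.974 = 0.144 mmol/kg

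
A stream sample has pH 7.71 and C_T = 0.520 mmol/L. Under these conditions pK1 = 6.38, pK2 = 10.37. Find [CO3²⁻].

[CO3²⁻] = 1.08 μmol/L

α₂ = 1 / (1 + [H⁺]/K2 + [H⁺]²/(K1K2)) = 1 / (1 + 10^+2.66 + 10^+1.33)
   = 1 / (1 + 457.09 + 21.380) = 1/479.47 = 0.002086
[CO3²⁻] = α₂ × DIC = 0.002086 × 0.520 = 0.00108 mmol/L = 1.08 μmol/L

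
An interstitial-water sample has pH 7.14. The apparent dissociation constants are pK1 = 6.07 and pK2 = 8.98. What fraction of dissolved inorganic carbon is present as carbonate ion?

α₂ = 0.0131

α₂ = 1 / (1 + [H⁺]/K2 + [H⁺]²/(K1K2)) = 1 / (1 + 10^+1.84 + 10^+0.77)
   = 1 / (1 + 69.183 + 5.8884) = 1/76.072 = 0.01315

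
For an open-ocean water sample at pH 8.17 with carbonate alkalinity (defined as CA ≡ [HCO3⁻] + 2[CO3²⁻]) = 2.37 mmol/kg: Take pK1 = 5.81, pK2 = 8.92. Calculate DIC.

DIC = 2.07 mmol/kg

CA = [HCO3⁻] + 2[CO3²⁻] = (α₁ + 2α₂)·DIC
At pH 8.17: [H⁺]/K1 = 10^-2.36 = 0.0043652, K2/[H⁺] = 10^-0.75 = 0.17783
α₁ = 1/(1 + 0.0043652 + 0.17783) = 1/1.1822 = 0.8459; α₂ = α₁·K2/[H⁺] = 0.1504
α₁ + 2α₂ = 1.1467
DIC = CA / (α₁ + 2α₂) = 2.37 / 1.1467 = 2.07 mmol/kg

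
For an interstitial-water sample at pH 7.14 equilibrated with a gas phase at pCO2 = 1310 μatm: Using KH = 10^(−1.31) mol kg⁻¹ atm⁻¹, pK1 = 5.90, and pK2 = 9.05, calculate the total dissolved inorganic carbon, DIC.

[CO2*] = KH · pCO2 = 10^(−1.31) × 1310×10^-6 = 6.416×10^-5 mol/kg
α₀ = 1/(1 + K1/[H⁺] + K1K2/[H⁺]²) = 1/(1 + 10^+1.24 + 10^-0.67) = 0.05379
DIC = [CO2*]/α₀ = 6.416×10^-5 / 0.05379 = 1.19 mmol/kg

DIC = 1.19 mmol/kg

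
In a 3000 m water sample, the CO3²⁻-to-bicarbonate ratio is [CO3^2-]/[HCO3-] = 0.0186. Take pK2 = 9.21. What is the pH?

pH = 7.48

From K2 = [H⁺][CO3^2-]/[HCO3-]:  pH = pK2 + log₁₀([CO3^2-]/[HCO3-])
log₁₀(0.0186) = -1.730
pH = 9.21 + (-1.730) = 7.48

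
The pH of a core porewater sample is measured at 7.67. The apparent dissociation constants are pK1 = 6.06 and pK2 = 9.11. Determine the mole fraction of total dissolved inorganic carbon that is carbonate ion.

α₂ = 0.0342

α₂ = 1 / (1 + [H⁺]/K2 + [H⁺]²/(K1K2)) = 1 / (1 + 10^+1.44 + 10^-0.17)
   = 1 / (1 + 27.542 + 0.67608) = 1/29.218 = 0.03423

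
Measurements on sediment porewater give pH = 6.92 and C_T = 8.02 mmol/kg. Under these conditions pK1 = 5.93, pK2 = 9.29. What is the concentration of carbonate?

α₂ = 1 / (1 + [H⁺]/K2 + [H⁺]²/(K1K2)) = 1 / (1 + 10^+2.37 + 10^+1.38)
   = 1 / (1 + 234.42 + 23.988) = 1/259.41 = 0.003855
[CO3²⁻] = α₂ × DIC = 0.003855 × 8.02 = 0.0309 mmol/kg

[CO3²⁻] = 0.0309 mmol/kg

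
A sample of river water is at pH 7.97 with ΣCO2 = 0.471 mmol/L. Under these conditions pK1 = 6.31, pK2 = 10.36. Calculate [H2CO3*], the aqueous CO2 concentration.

α₀ = 1 / (1 + K1/[H⁺] + K1K2/[H⁺]²) = 1 / (1 + 10^+1.66 + 10^-0.73)
   = 1 / (1 + 45.709 + 0.18621) = 1/46.895 = 0.02132
[CO2*] = α₀ × DIC = 0.02132 × 0.471 = 0.0100 mmol/L = 10.0 μmol/L

[CO2*] = 10.0 μmol/L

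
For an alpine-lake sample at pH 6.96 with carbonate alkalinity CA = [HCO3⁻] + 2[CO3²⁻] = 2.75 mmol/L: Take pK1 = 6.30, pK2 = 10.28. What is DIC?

DIC = 3.35 mmol/L

CA = [HCO3⁻] + 2[CO3²⁻] = (α₁ + 2α₂)·DIC
At pH 6.96: [H⁺]/K1 = 10^-0.66 = 0.21878, K2/[H⁺] = 10^-3.32 = 0.00047863
α₁ = 1/(1 + 0.21878 + 0.00047863) = 1/1.2193 = 0.8202; α₂ = α₁·K2/[H⁺] = 0.0003926
α₁ + 2α₂ = 0.8210
DIC = CA / (α₁ + 2α₂) = 2.75 / 0.8210 = 3.35 mmol/L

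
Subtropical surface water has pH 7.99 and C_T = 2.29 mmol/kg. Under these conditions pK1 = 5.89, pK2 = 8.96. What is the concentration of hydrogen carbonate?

α₁ = 1 / (1 + [H⁺]/K1 + K2/[H⁺]) = 1 / (1 + 10^-2.10 + 10^-0.97)
   = 1 / (1 + 0.0079433 + 0.10715) = 1/1.1151 = 0.8968
[HCO3⁻] = α₁ × DIC = 0.8968 × 2.29 = 2.05 mmol/kg

[HCO3⁻] = 2.05 mmol/kg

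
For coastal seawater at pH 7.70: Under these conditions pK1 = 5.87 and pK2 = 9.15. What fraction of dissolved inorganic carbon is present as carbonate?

α₂ = 0.0338

α₂ = 1 / (1 + [H⁺]/K2 + [H⁺]²/(K1K2)) = 1 / (1 + 10^+1.45 + 10^-0.38)
   = 1 / (1 + 28.184 + 0.41687) = 1/29.601 = 0.03378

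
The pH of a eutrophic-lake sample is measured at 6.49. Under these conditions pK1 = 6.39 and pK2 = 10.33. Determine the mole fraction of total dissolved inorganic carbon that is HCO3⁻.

α₁ = 0.557

α₁ = 1 / (1 + [H⁺]/K1 + K2/[H⁺]) = 1 / (1 + 10^-0.10 + 10^-3.84)
   = 1 / (1 + 0.79433 + 0.00014454) = 1/1.7945 = 0.5573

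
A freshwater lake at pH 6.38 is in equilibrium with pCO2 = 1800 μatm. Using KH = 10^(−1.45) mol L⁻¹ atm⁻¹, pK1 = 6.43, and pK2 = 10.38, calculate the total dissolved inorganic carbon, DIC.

[CO2*] = KH · pCO2 = 10^(−1.45) × 1800×10^-6 = 6.387×10^-5 mol/L
α₀ = 1/(1 + K1/[H⁺] + K1K2/[H⁺]²) = 1/(1 + 10^-0.05 + 10^-4.05) = 0.5287
DIC = [CO2*]/α₀ = 6.387×10^-5 / 0.5287 = 0.121 mmol/L

DIC = 0.121 mmol/L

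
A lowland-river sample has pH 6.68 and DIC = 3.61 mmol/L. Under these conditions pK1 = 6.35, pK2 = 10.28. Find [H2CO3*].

[CO2*] = 1.15 mmol/L

α₀ = 1 / (1 + K1/[H⁺] + K1K2/[H⁺]²) = 1 / (1 + 10^+0.33 + 10^-3.27)
   = 1 / (1 + 2.1380 + 0.00053703) = 1/3.1385 = 0.3186
[CO2*] = α₀ × DIC = 0.3186 × 3.61 = 1.15 mmol/L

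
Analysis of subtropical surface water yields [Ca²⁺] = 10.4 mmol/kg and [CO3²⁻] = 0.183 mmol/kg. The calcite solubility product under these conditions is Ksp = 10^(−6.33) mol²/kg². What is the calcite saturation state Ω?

Ω = 4.07

Ksp = 10^(−6.33) = 4.677×10^-7
Ω = [Ca²⁺][CO3²⁻]/Ksp = (10.4×10^-3)(0.183×10^-3) / 4.677×10^-7 = 4.07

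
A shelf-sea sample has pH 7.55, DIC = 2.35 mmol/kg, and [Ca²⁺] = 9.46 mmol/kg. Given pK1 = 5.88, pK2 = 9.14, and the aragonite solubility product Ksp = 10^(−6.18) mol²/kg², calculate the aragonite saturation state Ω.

α₂ = 1 / (1 + [H⁺]/K2 + [H⁺]²/(K1K2)) = 1 / (1 + 10^+1.59 + 10^-0.08)
   = 1 / (1 + 38.905 + 0.83176) = 1/40.736 = 0.02455
[CO3²⁻] = α₂ × DIC = 0.02455 × 2.35 = 0.05769 mmol/kg
Ksp = 10^(−6.18) = 6.607×10^-7
Ω = [Ca²⁺][CO3²⁻]/Ksp = (9.46×10^-3)(5.769×10^-5) / 6.607×10^-7 = 0.826

Ω = 0.826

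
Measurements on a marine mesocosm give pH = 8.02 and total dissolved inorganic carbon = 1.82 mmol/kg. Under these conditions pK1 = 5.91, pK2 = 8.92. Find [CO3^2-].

α₂ = 1 / (1 + [H⁺]/K2 + [H⁺]²/(K1K2)) = 1 / (1 + 10^+0.90 + 10^-1.21)
   = 1 / (1 + 7.9433 + 0.061660) = 1/9.0049 = 0.1111
[CO3²⁻] = α₂ × DIC = 0.1111 × 1.82 = 0.202 mmol/kg

[CO3²⁻] = 0.202 mmol/kg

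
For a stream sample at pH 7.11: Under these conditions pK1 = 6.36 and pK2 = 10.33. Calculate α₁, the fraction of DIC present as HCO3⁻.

α₁ = 0.849

α₁ = 1 / (1 + [H⁺]/K1 + K2/[H⁺]) = 1 / (1 + 10^-0.75 + 10^-3.22)
   = 1 / (1 + 0.17783 + 0.00060256) = 1/1.1784 = 0.8486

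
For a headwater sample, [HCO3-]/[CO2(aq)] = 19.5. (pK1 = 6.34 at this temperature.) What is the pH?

pH = 7.63

From K1 = [H⁺][HCO3-]/[CO2(aq)]:  pH = pK1 + log₁₀([HCO3-]/[CO2(aq)])
log₁₀(19.5) = +1.290
pH = 6.34 + (+1.290) = 7.63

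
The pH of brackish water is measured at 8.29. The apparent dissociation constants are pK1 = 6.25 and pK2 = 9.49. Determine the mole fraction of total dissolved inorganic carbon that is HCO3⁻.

α₁ = 1 / (1 + [H⁺]/K1 + K2/[H⁺]) = 1 / (1 + 10^-2.04 + 10^-1.20)
   = 1 / (1 + 0.0091201 + 0.063096) = 1/1.0722 = 0.9326

α₁ = 0.933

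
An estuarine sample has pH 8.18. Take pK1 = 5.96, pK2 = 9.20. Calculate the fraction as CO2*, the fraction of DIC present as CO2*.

α₀ = 0.00547

α₀ = 1 / (1 + K1/[H⁺] + K1K2/[H⁺]²) = 1 / (1 + 10^+2.22 + 10^+1.20)
   = 1 / (1 + 165.96 + 15.849) = 1/182.81 = 0.005470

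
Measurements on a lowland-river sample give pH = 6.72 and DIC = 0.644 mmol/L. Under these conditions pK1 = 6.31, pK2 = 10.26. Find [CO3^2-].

α₂ = 1 / (1 + [H⁺]/K2 + [H⁺]²/(K1K2)) = 1 / (1 + 10^+3.54 + 10^+3.13)
   = 1 / (1 + 3467.4 + 1349.0) = 1/4817.3 = 0.0002076
[CO3²⁻] = α₂ × DIC = 0.0002076 × 0.644 = 0.000134 mmol/L = 0.134 μmol/L

[CO3²⁻] = 0.134 μmol/L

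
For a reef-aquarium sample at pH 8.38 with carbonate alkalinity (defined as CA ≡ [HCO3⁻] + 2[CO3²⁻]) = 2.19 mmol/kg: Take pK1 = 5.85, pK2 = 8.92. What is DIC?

CA = [HCO3⁻] + 2[CO3²⁻] = (α₁ + 2α₂)·DIC
At pH 8.38: [H⁺]/K1 = 10^-2.53 = 0.0029512, K2/[H⁺] = 10^-0.54 = 0.28840
α₁ = 1/(1 + 0.0029512 + 0.28840) = 1/1.2914 = 0.7744; α₂ = α₁·K2/[H⁺] = 0.2233
α₁ + 2α₂ = 1.2210
DIC = CA / (α₁ + 2α₂) = 2.19 / 1.2210 = 1.79 mmol/kg

DIC = 1.79 mmol/kg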